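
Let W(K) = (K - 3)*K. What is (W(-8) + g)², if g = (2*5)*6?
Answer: 21904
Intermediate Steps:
g = 60 (g = 10*6 = 60)
W(K) = K*(-3 + K) (W(K) = (-3 + K)*K = K*(-3 + K))
(W(-8) + g)² = (-8*(-3 - 8) + 60)² = (-8*(-11) + 60)² = (88 + 60)² = 148² = 21904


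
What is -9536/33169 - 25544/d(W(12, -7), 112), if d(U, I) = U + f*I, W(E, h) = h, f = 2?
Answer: -27398008/232183 ≈ -118.00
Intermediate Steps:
d(U, I) = U + 2*I
-9536/33169 - 25544/d(W(12, -7), 112) = -9536/33169 - 25544/(-7 + 2*112) = -9536*1/33169 - 25544/(-7 + 224) = -9536/33169 - 25544/217 = -9536/33169 - 25544*1/217 = -9536/33169 - 824/7 = -27398008/232183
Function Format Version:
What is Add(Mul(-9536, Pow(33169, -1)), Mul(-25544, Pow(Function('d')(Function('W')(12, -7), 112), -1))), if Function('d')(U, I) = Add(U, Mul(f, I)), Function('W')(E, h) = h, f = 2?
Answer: Rational(-27398008, 232183) ≈ -118.00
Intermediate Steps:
Function('d')(U, I) = Add(U, Mul(2, I))
Add(Mul(-9536, Pow(33169, -1)), Mul(-25544, Pow(Function('d')(Function('W')(12, -7), 112), -1))) = Add(Mul(-9536, Pow(33169, -1)), Mul(-25544, Pow(Add(-7, Mul(2, 112)), -1))) = Add(Mul(-9536, Rational(1, 33169)), Mul(-25544, Pow(Add(-7, 224), -1))) = Add(Rational(-9536, 33169), Mul(-25544, Pow(217, -1))) = Add(Rational(-9536, 33169), Mul(-25544, Rational(1, 217))) = Add(Rational(-9536, 33169), Rational(-824, 7)) = Rational(-27398008, 232183)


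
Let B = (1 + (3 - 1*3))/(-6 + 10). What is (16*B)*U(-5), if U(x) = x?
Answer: -20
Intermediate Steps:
B = ¼ (B = (1 + (3 - 3))/4 = (1 + 0)*(¼) = 1*(¼) = ¼ ≈ 0.25000)
(16*B)*U(-5) = (16*(¼))*(-5) = 4*(-5) = -20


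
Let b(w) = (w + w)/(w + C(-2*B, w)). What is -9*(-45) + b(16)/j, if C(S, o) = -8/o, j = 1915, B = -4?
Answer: 24042889/59365 ≈ 405.00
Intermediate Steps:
b(w) = 2*w/(w - 8/w) (b(w) = (w + w)/(w - 8/w) = (2*w)/(w - 8/w) = 2*w/(w - 8/w))
-9*(-45) + b(16)/j = -9*(-45) + (2*16²/(-8 + 16²))/1915 = 405 + (2*256/(-8 + 256))*(1/1915) = 405 + (2*256/248)*(1/1915) = 405 + (2*256*(1/248))*(1/1915) = 405 + (64/31)*(1/1915) = 405 + 64/59365 = 24042889/59365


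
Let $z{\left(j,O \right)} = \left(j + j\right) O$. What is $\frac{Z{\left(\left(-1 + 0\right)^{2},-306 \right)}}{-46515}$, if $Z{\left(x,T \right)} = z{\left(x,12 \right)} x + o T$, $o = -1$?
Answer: $- \frac{22}{3101} \approx -0.0070945$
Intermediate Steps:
$z{\left(j,O \right)} = 2 O j$ ($z{\left(j,O \right)} = 2 j O = 2 O j$)
$Z{\left(x,T \right)} = - T + 24 x^{2}$ ($Z{\left(x,T \right)} = 2 \cdot 12 x x - T = 24 x x - T = 24 x^{2} - T = - T + 24 x^{2}$)
$\frac{Z{\left(\left(-1 + 0\right)^{2},-306 \right)}}{-46515} = \frac{\left(-1\right) \left(-306\right) + 24 \left(\left(-1 + 0\right)^{2}\right)^{2}}{-46515} = \left(306 + 24 \left(\left(-1\right)^{2}\right)^{2}\right) \left(- \frac{1}{46515}\right) = \left(306 + 24 \cdot 1^{2}\right) \left(- \frac{1}{46515}\right) = \left(306 + 24 \cdot 1\right) \left(- \frac{1}{46515}\right) = \left(306 + 24\right) \left(- \frac{1}{46515}\right) = 330 \left(- \frac{1}{46515}\right) = - \frac{22}{3101}$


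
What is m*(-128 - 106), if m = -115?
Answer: 26910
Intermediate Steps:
m*(-128 - 106) = -115*(-128 - 106) = -115*(-234) = 26910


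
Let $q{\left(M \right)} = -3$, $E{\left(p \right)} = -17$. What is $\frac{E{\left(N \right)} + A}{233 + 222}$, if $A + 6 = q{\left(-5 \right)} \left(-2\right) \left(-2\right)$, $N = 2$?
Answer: $- \frac{1}{13} \approx -0.076923$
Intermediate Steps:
$A = -18$ ($A = -6 + \left(-3\right) \left(-2\right) \left(-2\right) = -6 + 6 \left(-2\right) = -6 - 12 = -18$)
$\frac{E{\left(N \right)} + A}{233 + 222} = \frac{-17 - 18}{233 + 222} = \frac{1}{455} \left(-35\right) = - \frac{1}{13}$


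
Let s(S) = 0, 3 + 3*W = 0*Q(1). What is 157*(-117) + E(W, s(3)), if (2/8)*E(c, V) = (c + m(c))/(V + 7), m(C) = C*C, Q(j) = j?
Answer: -18369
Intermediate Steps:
m(C) = C²
W = -1 (W = -1 + (0*1)/3 = -1 + (⅓)*0 = -1 + 0 = -1)
E(c, V) = 4*(c + c²)/(7 + V) (E(c, V) = 4*((c + c²)/(V + 7)) = 4*((c + c²)/(7 + V)) = 4*(c + c²)/(7 + V))
157*(-117) + E(W, s(3)) = 157*(-117) + 4*(-1)*(1 - 1)/(7 + 0) = -18369 + 4*(-1)*0/7 = -18369 + 4*(-1)*(⅐)*0 = -18369 + 0 = -18369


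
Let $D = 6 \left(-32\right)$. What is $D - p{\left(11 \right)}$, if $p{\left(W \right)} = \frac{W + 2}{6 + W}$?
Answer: $- \frac{3277}{17} \approx -192.76$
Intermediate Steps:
$D = -192$
$p{\left(W \right)} = \frac{2 + W}{6 + W}$
$D - p{\left(11 \right)} = -192 - \frac{2 + 11}{6 + 11} = -192 - \frac{1}{17} \cdot 13 = -192 - \frac{13}{17} = - \frac{3277}{17}$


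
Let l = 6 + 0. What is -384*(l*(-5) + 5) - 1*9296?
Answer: 304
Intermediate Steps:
l = 6
-384*(l*(-5) + 5) - 1*9296 = -384*(6*(-5) + 5) - 1*9296 = -384*(-30 + 5) - 9296 = -384*(-25) - 9296 = 9600 - 9296 = 304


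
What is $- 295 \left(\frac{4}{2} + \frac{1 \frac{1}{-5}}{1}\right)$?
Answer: $-531$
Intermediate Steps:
$- 295 \left(\frac{4}{2} + \frac{1 \frac{1}{-5}}{1}\right) = - 295 \left(4 \cdot \frac{1}{2} + 1 \left(- \frac{1}{5}\right) 1\right) = - 295 \left(2 - \frac{1}{5}\right) = \left(-295\right) \frac{9}{5} = -531$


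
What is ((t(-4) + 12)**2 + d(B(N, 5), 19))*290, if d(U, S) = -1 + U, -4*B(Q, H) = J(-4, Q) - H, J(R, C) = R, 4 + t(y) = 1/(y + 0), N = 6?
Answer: 142245/8 ≈ 17781.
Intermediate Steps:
t(y) = -4 + 1/y (t(y) = -4 + 1/(y + 0) = -4 + 1/y)
B(Q, H) = 1 + H/4 (B(Q, H) = -(-4 - H)/4 = 1 + H/4)
((t(-4) + 12)**2 + d(B(N, 5), 19))*290 = (((-4 + 1/(-4)) + 12)**2 + (-1 + (1 + (1/4)*5)))*290 = (((-4 - 1/4) + 12)**2 + (-1 + (1 + 5/4)))*290 = ((-17/4 + 12)**2 + (-1 + 9/4))*290 = ((31/4)**2 + 5/4)*290 = (961/16 + 5/4)*290 = (981/16)*290 = 142245/8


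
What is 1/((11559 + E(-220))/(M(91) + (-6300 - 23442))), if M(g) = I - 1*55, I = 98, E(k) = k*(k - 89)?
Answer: -29699/79539 ≈ -0.37339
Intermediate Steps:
E(k) = k*(-89 + k)
M(g) = 43 (M(g) = 98 - 1*55 = 98 - 55 = 43)
1/((11559 + E(-220))/(M(91) + (-6300 - 23442))) = 1/((11559 - 220*(-89 - 220))/(43 + (-6300 - 23442))) = 1/((11559 - 220*(-309))/(43 - 29742)) = 1/((11559 + 67980)/(-29699)) = 1/(79539*(-1/29699)) = 1/(-79539/29699) = -29699/79539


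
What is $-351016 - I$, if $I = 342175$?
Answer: $-693191$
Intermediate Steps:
$-351016 - I = -351016 - 342175 = -693191$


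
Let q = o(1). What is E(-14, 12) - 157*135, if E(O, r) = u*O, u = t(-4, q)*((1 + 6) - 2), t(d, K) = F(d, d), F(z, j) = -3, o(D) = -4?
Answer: -20985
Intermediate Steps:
q = -4
t(d, K) = -3
u = -15 (u = -3*((1 + 6) - 2) = -3*(7 - 2) = -3*5 = -15)
E(O, r) = -15*O
E(-14, 12) - 157*135 = -15*(-14) - 157*135 = 210 - 21195 = -20985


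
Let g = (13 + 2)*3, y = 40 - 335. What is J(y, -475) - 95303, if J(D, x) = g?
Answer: -95258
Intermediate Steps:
y = -295
g = 45 (g = 15*3 = 45)
J(D, x) = 45
J(y, -475) - 95303 = 45 - 95303 = -95258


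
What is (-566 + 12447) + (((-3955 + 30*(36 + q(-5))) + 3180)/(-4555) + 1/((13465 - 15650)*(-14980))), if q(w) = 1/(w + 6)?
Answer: 354268011102111/29818214300 ≈ 11881.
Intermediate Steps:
q(w) = 1/(6 + w)
(-566 + 12447) + (((-3955 + 30*(36 + q(-5))) + 3180)/(-4555) + 1/((13465 - 15650)*(-14980))) = (-566 + 12447) + (((-3955 + 30*(36 + 1/(6 - 5))) + 3180)/(-4555) + 1/((13465 - 15650)*(-14980))) = 11881 + (((-3955 + 30*(36 + 1/1)) + 3180)*(-1/4555) - 1/14980/(-2185)) = 11881 + (((-3955 + 30*(36 + 1)) + 3180)*(-1/4555) - 1/2185*(-1/14980)) = 11881 + (((-3955 + 30*37) + 3180)*(-1/4555) + 1/32731300) = 11881 + (((-3955 + 1110) + 3180)*(-1/4555) + 1/32731300) = 11881 + ((-2845 + 3180)*(-1/4555) + 1/32731300) = 11881 + (335*(-1/4555) + 1/32731300) = 11881 + (-67/911 + 1/32731300) = 11881 - 2192996189/29818214300 = 354268011102111/29818214300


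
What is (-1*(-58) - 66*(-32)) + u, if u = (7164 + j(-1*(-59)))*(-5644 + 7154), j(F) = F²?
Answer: 16076120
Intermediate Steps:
u = 16073950 (u = (7164 + (-1*(-59))²)*(-5644 + 7154) = (7164 + 59²)*1510 = (7164 + 3481)*1510 = 10645*1510 = 16073950)
(-1*(-58) - 66*(-32)) + u = (-1*(-58) - 66*(-32)) + 16073950 = (58 + 2112) + 16073950 = 2170 + 16073950 = 16076120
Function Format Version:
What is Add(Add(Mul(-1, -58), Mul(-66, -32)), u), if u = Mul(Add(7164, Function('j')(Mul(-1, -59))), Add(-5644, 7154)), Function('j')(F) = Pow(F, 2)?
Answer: 16076120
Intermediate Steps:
u = 16073950 (u = Mul(Add(7164, Pow(Mul(-1, -59), 2)), Add(-5644, 7154)) = Mul(Add(7164, Pow(59, 2)), 1510) = Mul(Add(7164, 3481), 1510) = Mul(10645, 1510) = 16073950)
Add(Add(Mul(-1, -58), Mul(-66, -32)), u) = Add(Add(Mul(-1, -58), Mul(-66, -32)), 16073950) = Add(Add(58, 2112), 16073950) = Add(2170, 16073950) = 16076120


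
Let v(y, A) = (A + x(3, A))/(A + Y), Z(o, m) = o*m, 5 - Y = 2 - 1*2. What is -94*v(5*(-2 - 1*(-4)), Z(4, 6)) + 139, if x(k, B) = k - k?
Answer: 1775/29 ≈ 61.207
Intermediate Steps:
x(k, B) = 0
Y = 5 (Y = 5 - (2 - 1*2) = 5 - (2 - 2) = 5 - 1*0 = 5 + 0 = 5)
Z(o, m) = m*o
v(y, A) = A/(5 + A) (v(y, A) = (A + 0)/(A + 5) = A/(5 + A))
-94*v(5*(-2 - 1*(-4)), Z(4, 6)) + 139 = -94*6*4/(5 + 6*4) + 139 = -2256/(5 + 24) + 139 = -2256/29 + 139 = 1775/29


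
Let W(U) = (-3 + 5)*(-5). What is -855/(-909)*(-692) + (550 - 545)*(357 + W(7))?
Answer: 109495/101 ≈ 1084.1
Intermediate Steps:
W(U) = -10 (W(U) = 2*(-5) = -10)
-855/(-909)*(-692) + (550 - 545)*(357 + W(7)) = -855/(-909)*(-692) + (550 - 545)*(357 - 10) = -855*(-1/909)*(-692) + 5*347 = (95/101)*(-692) + 1735 = -65740/101 + 1735 = 109495/101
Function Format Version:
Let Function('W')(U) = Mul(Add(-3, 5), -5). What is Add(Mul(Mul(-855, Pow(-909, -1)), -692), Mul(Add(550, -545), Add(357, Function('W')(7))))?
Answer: Rational(109495, 101) ≈ 1084.1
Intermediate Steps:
Function('W')(U) = -10 (Function('W')(U) = Mul(2, -5) = -10)
Add(Mul(Mul(-855, Pow(-909, -1)), -692), Mul(Add(550, -545), Add(357, Function('W')(7)))) = Add(Mul(Mul(-855, Pow(-909, -1)), -692), Mul(Add(550, -545), Add(357, -10))) = Add(Mul(Mul(-855, Rational(-1, 909)), -692), Mul(5, 347)) = Add(Mul(Rational(95, 101), -692), 1735) = Add(Rational(-65740, 101), 1735) = Rational(109495, 101)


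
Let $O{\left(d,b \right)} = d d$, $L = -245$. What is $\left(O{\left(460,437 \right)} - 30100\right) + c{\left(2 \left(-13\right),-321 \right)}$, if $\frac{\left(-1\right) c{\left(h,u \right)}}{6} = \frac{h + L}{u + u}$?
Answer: $\frac{19420229}{107} \approx 1.815 \cdot 10^{5}$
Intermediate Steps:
$c{\left(h,u \right)} = - \frac{3 \left(-245 + h\right)}{u}$ ($c{\left(h,u \right)} = - 6 \frac{h - 245}{u + u} = - 6 \frac{-245 + h}{2 u} = - \frac{3 \left(-245 + h\right)}{u}$)
$O{\left(d,b \right)} = d^{2}$
$\left(O{\left(460,437 \right)} - 30100\right) + c{\left(2 \left(-13\right),-321 \right)} = \left(460^{2} - 30100\right) + \frac{3 \left(245 - 2 \left(-13\right)\right)}{-321} = \left(211600 - 30100\right) + 3 \left(- \frac{1}{321}\right) \left(245 - -26\right) = 181500 + 3 \left(- \frac{1}{321}\right) \left(245 + 26\right) = 181500 + 3 \left(- \frac{1}{321}\right) 271 = 181500 - \frac{271}{107} = \frac{19420229}{107}$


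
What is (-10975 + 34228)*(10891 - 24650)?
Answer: -319938027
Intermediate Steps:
(-10975 + 34228)*(10891 - 24650) = 23253*(-13759) = -319938027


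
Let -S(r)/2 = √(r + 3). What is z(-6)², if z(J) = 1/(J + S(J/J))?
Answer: 1/100 ≈ 0.010000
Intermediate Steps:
S(r) = -2*√(3 + r) (S(r) = -2*√(r + 3) = -2*√(3 + r))
z(J) = 1/(-4 + J) (z(J) = 1/(J - 2*√(3 + J/J)) = 1/(J - 2*√(3 + 1)) = 1/(J - 2*√4) = 1/(J - 2*2) = 1/(J - 4) = 1/(-4 + J))
z(-6)² = (1/(-4 - 6))² = (1/(-10))² = (-⅒)² = 1/100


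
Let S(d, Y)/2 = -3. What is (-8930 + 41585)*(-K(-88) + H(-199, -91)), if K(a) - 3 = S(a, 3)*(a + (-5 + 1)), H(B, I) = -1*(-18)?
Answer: -17535735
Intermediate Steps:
S(d, Y) = -6 (S(d, Y) = 2*(-3) = -6)
H(B, I) = 18
K(a) = 27 - 6*a (K(a) = 3 - 6*(a + (-5 + 1)) = 3 - 6*(a - 4) = 3 - 6*(-4 + a) = 3 + (24 - 6*a) = 27 - 6*a)
(-8930 + 41585)*(-K(-88) + H(-199, -91)) = (-8930 + 41585)*(-(27 - 6*(-88)) + 18) = 32655*(-(27 + 528) + 18) = 32655*(-1*555 + 18) = 32655*(-555 + 18) = 32655*(-537) = -17535735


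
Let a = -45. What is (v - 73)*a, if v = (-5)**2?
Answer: 2160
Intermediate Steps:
v = 25
(v - 73)*a = (25 - 73)*(-45) = -48*(-45) = 2160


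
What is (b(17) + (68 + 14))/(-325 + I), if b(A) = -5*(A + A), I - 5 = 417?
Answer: -88/97 ≈ -0.90722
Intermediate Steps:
I = 422 (I = 5 + 417 = 422)
b(A) = -10*A
(b(17) + (68 + 14))/(-325 + I) = (-10*17 + (68 + 14))/(-325 + 422) = (-170 + 82)/97 = -88*1/97 = -88/97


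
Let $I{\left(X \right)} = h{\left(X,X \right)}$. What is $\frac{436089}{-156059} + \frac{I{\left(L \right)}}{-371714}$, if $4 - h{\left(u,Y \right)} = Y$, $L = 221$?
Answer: $- \frac{23152360249}{8287045018} \approx -2.7938$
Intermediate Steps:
$h{\left(u,Y \right)} = 4 - Y$
$I{\left(X \right)} = 4 - X$
$\frac{436089}{-156059} + \frac{I{\left(L \right)}}{-371714} = \frac{436089}{-156059} + \frac{4 - 221}{-371714} = 436089 \left(- \frac{1}{156059}\right) + \left(4 - 221\right) \left(- \frac{1}{371714}\right) = - \frac{436089}{156059} - - \frac{31}{53102} = - \frac{436089}{156059} + \frac{31}{53102} = - \frac{23152360249}{8287045018}$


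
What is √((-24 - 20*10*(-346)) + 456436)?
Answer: 2*√131403 ≈ 724.99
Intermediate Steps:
√((-24 - 20*10*(-346)) + 456436) = √((-24 - 200*(-346)) + 456436) = √((-24 + 69200) + 456436) = √(69176 + 456436) = √525612 = 2*√131403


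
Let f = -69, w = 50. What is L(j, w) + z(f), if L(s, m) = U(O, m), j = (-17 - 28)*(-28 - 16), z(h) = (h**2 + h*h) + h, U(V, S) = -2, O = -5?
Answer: 9451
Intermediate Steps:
z(h) = h + 2*h**2 (z(h) = (h**2 + h**2) + h = 2*h**2 + h = h + 2*h**2)
j = 1980 (j = -45*(-44) = 1980)
L(s, m) = -2
L(j, w) + z(f) = -2 - 69*(1 + 2*(-69)) = -2 - 69*(1 - 138) = -2 - 69*(-137) = -2 + 9453 = 9451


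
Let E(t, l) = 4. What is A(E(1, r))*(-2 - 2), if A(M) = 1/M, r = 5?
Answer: -1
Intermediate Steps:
A(E(1, r))*(-2 - 2) = (-2 - 2)/4 = (¼)*(-4) = -1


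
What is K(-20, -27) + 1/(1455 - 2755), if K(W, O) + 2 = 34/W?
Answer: -4811/1300 ≈ -3.7008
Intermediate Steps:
K(W, O) = -2 + 34/W
K(-20, -27) + 1/(1455 - 2755) = (-2 + 34/(-20)) + 1/(1455 - 2755) = (-2 + 34*(-1/20)) + 1/(-1300) = (-2 - 17/10) - 1/1300 = -37/10 - 1/1300 = -4811/1300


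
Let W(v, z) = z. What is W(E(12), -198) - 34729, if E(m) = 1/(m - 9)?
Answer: -34927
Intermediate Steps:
E(m) = 1/(-9 + m)
W(E(12), -198) - 34729 = -198 - 34729 = -34927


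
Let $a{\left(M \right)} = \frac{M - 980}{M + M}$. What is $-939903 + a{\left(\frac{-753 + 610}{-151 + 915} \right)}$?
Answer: $- \frac{268063395}{286} \approx -9.3729 \cdot 10^{5}$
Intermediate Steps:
$a{\left(M \right)} = \frac{-980 + M}{2 M}$
$-939903 + a{\left(\frac{-753 + 610}{-151 + 915} \right)} = -939903 + \frac{-980 + \frac{-753 + 610}{-151 + 915}}{2 \frac{-753 + 610}{-151 + 915}} = -939903 + \frac{-980 - \frac{143}{764}}{2 \left(- \frac{143}{764}\right)} = -939903 + \frac{1}{2} \left(- \frac{764}{143}\right) \left(- \frac{748863}{764}\right) = -939903 + \frac{748863}{286} = - \frac{268063395}{286}$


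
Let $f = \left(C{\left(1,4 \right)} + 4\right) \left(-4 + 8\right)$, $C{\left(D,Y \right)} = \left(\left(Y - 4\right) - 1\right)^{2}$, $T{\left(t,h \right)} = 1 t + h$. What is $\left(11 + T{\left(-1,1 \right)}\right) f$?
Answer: $220$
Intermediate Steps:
$T{\left(t,h \right)} = h + t$ ($T{\left(t,h \right)} = t + h = h + t$)
$C{\left(D,Y \right)} = \left(-5 + Y\right)^{2}$ ($C{\left(D,Y \right)} = \left(\left(-4 + Y\right) - 1\right)^{2} = \left(-5 + Y\right)^{2}$)
$f = 20$ ($f = \left(\left(-5 + 4\right)^{2} + 4\right) \left(-4 + 8\right) = \left(\left(-1\right)^{2} + 4\right) 4 = \left(1 + 4\right) 4 = 5 \cdot 4 = 20$)
$\left(11 + T{\left(-1,1 \right)}\right) f = \left(11 + \left(1 - 1\right)\right) 20 = \left(11 + 0\right) 20 = 11 \cdot 20 = 220$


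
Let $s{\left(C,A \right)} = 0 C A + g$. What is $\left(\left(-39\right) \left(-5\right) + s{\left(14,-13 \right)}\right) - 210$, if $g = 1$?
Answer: $-14$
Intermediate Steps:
$s{\left(C,A \right)} = 1$ ($s{\left(C,A \right)} = 0 C A + 1 = 0 A + 1 = 0 + 1 = 1$)
$\left(\left(-39\right) \left(-5\right) + s{\left(14,-13 \right)}\right) - 210 = \left(\left(-39\right) \left(-5\right) + 1\right) - 210 = \left(195 + 1\right) - 210 = 196 - 210 = -14$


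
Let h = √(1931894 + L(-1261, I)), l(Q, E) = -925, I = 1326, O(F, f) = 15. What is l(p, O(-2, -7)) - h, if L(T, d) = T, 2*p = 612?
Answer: -925 - √1930633 ≈ -2314.5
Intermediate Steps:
p = 306 (p = (½)*612 = 306)
h = √1930633 (h = √(1931894 - 1261) = √1930633 ≈ 1389.5)
l(p, O(-2, -7)) - h = -925 - √1930633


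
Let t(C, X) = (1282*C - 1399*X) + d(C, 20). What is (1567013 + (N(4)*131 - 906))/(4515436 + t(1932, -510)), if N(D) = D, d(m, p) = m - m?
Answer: 1566631/7705750 ≈ 0.20331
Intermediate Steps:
d(m, p) = 0
t(C, X) = -1399*X + 1282*C (t(C, X) = (1282*C - 1399*X) + 0 = (-1399*X + 1282*C) + 0 = -1399*X + 1282*C)
(1567013 + (N(4)*131 - 906))/(4515436 + t(1932, -510)) = (1567013 + (4*131 - 906))/(4515436 + (-1399*(-510) + 1282*1932)) = (1567013 + (524 - 906))/(4515436 + (713490 + 2476824)) = (1567013 - 382)/(4515436 + 3190314) = 1566631/7705750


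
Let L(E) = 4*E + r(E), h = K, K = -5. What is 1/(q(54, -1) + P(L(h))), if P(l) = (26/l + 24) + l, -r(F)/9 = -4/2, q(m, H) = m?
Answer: 1/63 ≈ 0.015873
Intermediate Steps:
r(F) = 18 (r(F) = -(-36)/2 = -9*(-2) = 18)
h = -5
L(E) = 18 + 4*E (L(E) = 4*E + 18 = 18 + 4*E)
P(l) = 24 + l + 26/l (P(l) = (24 + 26/l) + l = 24 + l + 26/l)
1/(q(54, -1) + P(L(h))) = 1/(54 + (24 + (18 + 4*(-5)) + 26/(18 + 4*(-5)))) = 1/(54 + (24 + (18 - 20) + 26/(18 - 20))) = 1/(54 + (24 - 2 + 26/(-2))) = 1/(54 + (24 - 2 + 26*(-½))) = 1/(54 + (24 - 2 - 13)) = 1/(54 + 9) = 1/63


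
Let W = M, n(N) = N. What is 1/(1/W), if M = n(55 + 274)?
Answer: 329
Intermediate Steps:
M = 329 (M = 55 + 274 = 329)
W = 329
1/(1/W) = 1/(1/329) = 329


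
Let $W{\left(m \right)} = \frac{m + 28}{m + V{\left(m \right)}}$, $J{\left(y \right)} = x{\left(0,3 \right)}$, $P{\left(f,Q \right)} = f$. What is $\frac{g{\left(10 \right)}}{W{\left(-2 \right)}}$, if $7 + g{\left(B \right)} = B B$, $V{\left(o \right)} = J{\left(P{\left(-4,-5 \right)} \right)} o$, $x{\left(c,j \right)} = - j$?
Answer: $\frac{186}{13} \approx 14.308$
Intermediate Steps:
$J{\left(y \right)} = -3$ ($J{\left(y \right)} = \left(-1\right) 3 = -3$)
$V{\left(o \right)} = - 3 o$
$W{\left(m \right)} = - \frac{28 + m}{2 m}$ ($W{\left(m \right)} = \frac{m + 28}{m - 3 m} = \frac{28 + m}{\left(-2\right) m} = \left(28 + m\right) \left(- \frac{1}{2 m}\right) = - \frac{28 + m}{2 m}$)
$g{\left(B \right)} = -7 + B^{2}$ ($g{\left(B \right)} = -7 + B B = -7 + B^{2}$)
$\frac{g{\left(10 \right)}}{W{\left(-2 \right)}} = \frac{-7 + 10^{2}}{\frac{1}{2} \frac{1}{-2} \left(-28 - -2\right)} = \frac{-7 + 100}{\frac{1}{2} \left(- \frac{1}{2}\right) \left(-28 + 2\right)} = \frac{93}{\frac{1}{2} \left(- \frac{1}{2}\right) \left(-26\right)} = \frac{93}{\frac{13}{2}} = 93 \cdot \frac{2}{13} = \frac{186}{13}$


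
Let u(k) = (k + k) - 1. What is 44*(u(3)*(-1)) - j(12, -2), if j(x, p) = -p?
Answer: -222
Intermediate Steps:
u(k) = -1 + 2*k (u(k) = 2*k - 1 = -1 + 2*k)
44*(u(3)*(-1)) - j(12, -2) = 44*((-1 + 2*3)*(-1)) - (-1)*(-2) = 44*((-1 + 6)*(-1)) - 1*2 = 44*(5*(-1)) - 2 = 44*(-5) - 2 = -220 - 2 = -222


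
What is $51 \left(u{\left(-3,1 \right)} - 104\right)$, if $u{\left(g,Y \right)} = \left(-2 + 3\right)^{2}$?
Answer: $-5253$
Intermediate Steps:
$u{\left(g,Y \right)} = 1$ ($u{\left(g,Y \right)} = 1^{2} = 1$)
$51 \left(u{\left(-3,1 \right)} - 104\right) = 51 \left(1 - 104\right) = 51 \left(-103\right) = -5253$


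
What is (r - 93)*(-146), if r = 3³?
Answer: 9636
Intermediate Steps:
r = 27
(r - 93)*(-146) = (27 - 93)*(-146) = -66*(-146) = 9636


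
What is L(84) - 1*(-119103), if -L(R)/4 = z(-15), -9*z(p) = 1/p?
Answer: 16078901/135 ≈ 1.1910e+5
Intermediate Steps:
z(p) = -1/(9*p)
L(R) = -4/135 (L(R) = -(-4)/(9*(-15)) = -(-4)*(-1)/(9*15) = -4*1/135 = -4/135)
L(84) - 1*(-119103) = -4/135 - 1*(-119103) = -4/135 + 119103 = 16078901/135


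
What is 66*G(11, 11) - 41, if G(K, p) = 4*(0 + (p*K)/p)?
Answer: 2863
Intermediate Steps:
G(K, p) = 4*K (G(K, p) = 4*(0 + (K*p)/p) = 4*(0 + K) = 4*K)
66*G(11, 11) - 41 = 66*(4*11) - 41 = 66*44 - 41 = 2904 - 41 = 2863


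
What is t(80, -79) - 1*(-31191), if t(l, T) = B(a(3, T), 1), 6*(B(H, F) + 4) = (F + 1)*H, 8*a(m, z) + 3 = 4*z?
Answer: 748169/24 ≈ 31174.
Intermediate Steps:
a(m, z) = -3/8 + z/2 (a(m, z) = -3/8 + (4*z)/8 = -3/8 + z/2)
B(H, F) = -4 + H*(1 + F)/6 (B(H, F) = -4 + ((F + 1)*H)/6 = -4 + ((1 + F)*H)/6 = -4 + (H*(1 + F))/6 = -4 + H*(1 + F)/6)
t(l, T) = -33/8 + T/6 (t(l, T) = -4 + (-3/8 + T/2)/6 + (⅙)*1*(-3/8 + T/2) = -4 + (-1/16 + T/12) + (-1/16 + T/12) = -33/8 + T/6)
t(80, -79) - 1*(-31191) = (-33/8 + (⅙)*(-79)) - 1*(-31191) = (-33/8 - 79/6) + 31191 = -415/24 + 31191 = 748169/24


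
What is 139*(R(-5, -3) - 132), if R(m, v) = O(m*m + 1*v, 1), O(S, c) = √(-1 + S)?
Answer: -18348 + 139*√21 ≈ -17711.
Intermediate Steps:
R(m, v) = √(-1 + v + m²) (R(m, v) = √(-1 + (m*m + 1*v)) = √(-1 + (m² + v)) = √(-1 + (v + m²)) = √(-1 + v + m²))
139*(R(-5, -3) - 132) = 139*(√(-1 - 3 + (-5)²) - 132) = 139*(√(-1 - 3 + 25) - 132) = 139*(√21 - 132) = 139*(-132 + √21) = -18348 + 139*√21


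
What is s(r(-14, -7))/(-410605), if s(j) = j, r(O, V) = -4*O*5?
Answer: -56/82121 ≈ -0.00068192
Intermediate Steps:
r(O, V) = -20*O
s(r(-14, -7))/(-410605) = -20*(-14)/(-410605) = 280*(-1/410605) = -56/82121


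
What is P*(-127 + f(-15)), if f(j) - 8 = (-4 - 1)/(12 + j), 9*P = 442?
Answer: -155584/27 ≈ -5762.4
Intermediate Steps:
P = 442/9 (P = (1/9)*442 = 442/9 ≈ 49.111)
f(j) = 8 - 5/(12 + j) (f(j) = 8 + (-4 - 1)/(12 + j) = 8 - 5/(12 + j))
P*(-127 + f(-15)) = 442*(-127 + (91 + 8*(-15))/(12 - 15))/9 = 442*(-127 + (91 - 120)/(-3))/9 = 442*(-127 - 1/3*(-29))/9 = 442*(-127 + 29/3)/9 = (442/9)*(-352/3) = -155584/27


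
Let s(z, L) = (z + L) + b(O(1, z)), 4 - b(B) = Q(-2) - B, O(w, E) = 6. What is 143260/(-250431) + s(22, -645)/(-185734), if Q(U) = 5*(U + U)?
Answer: -26459747257/46513551354 ≈ -0.56886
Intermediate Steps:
Q(U) = 10*U (Q(U) = 5*(2*U) = 10*U)
b(B) = 24 + B (b(B) = 4 - (10*(-2) - B) = 4 - (-20 - B) = 4 + (20 + B) = 24 + B)
s(z, L) = 30 + L + z (s(z, L) = (z + L) + (24 + 6) = (L + z) + 30 = 30 + L + z)
143260/(-250431) + s(22, -645)/(-185734) = 143260/(-250431) + (30 - 645 + 22)/(-185734) = 143260*(-1/250431) - 593*(-1/185734) = -143260/250431 + 593/185734 = -26459747257/46513551354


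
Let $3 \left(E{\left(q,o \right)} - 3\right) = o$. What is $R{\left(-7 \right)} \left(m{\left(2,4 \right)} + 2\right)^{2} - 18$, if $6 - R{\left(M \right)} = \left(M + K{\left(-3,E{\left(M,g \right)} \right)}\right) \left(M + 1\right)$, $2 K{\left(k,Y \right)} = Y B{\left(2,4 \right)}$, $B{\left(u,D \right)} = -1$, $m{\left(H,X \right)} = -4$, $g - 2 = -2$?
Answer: $-198$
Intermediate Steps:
$g = 0$ ($g = 2 - 2 = 0$)
$E{\left(q,o \right)} = 3 + \frac{o}{3}$
$K{\left(k,Y \right)} = - \frac{Y}{2}$ ($K{\left(k,Y \right)} = \frac{Y \left(-1\right)}{2} = \frac{\left(-1\right) Y}{2} = - \frac{Y}{2}$)
$R{\left(M \right)} = 6 - \left(1 + M\right) \left(- \frac{3}{2} + M\right)$ ($R{\left(M \right)} = 6 - \left(M - \frac{3 + \frac{1}{3} \cdot 0}{2}\right) \left(M + 1\right) = 6 - \left(M - \frac{3 + 0}{2}\right) \left(1 + M\right) = 6 - \left(M - \frac{3}{2}\right) \left(1 + M\right) = 6 - \left(- \frac{3}{2} + M\right) \left(1 + M\right) = 6 - \left(1 + M\right) \left(- \frac{3}{2} + M\right)$)
$R{\left(-7 \right)} \left(m{\left(2,4 \right)} + 2\right)^{2} - 18 = \left(\frac{15}{2} + \frac{1}{2} \left(-7\right) - \left(-7\right)^{2}\right) \left(-4 + 2\right)^{2} - 18 = \left(\frac{15}{2} - \frac{7}{2} - 49\right) \left(-2\right)^{2} - 18 = \left(\frac{15}{2} - \frac{7}{2} - 49\right) 4 - 18 = \left(-45\right) 4 - 18 = -180 - 18 = -198$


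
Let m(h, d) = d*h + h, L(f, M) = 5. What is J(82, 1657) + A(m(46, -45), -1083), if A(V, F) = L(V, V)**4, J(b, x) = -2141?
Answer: -1516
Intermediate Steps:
m(h, d) = h + d*h
A(V, F) = 625 (A(V, F) = 5**4 = 625)
J(82, 1657) + A(m(46, -45), -1083) = -2141 + 625 = -1516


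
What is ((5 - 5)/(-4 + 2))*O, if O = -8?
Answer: 0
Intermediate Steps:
((5 - 5)/(-4 + 2))*O = ((5 - 5)/(-4 + 2))*(-8) = (0/(-2))*(-8) = (0*(-½))*(-8) = 0*(-8) = 0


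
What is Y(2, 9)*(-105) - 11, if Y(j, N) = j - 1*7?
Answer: 514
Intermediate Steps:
Y(j, N) = -7 + j (Y(j, N) = j - 7 = -7 + j)
Y(2, 9)*(-105) - 11 = (-7 + 2)*(-105) - 11 = -5*(-105) - 11 = 525 - 11 = 514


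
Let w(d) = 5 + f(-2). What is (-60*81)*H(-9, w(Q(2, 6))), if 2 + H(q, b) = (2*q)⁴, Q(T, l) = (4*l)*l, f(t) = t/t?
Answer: -510173640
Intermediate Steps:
f(t) = 1
Q(T, l) = 4*l²
w(d) = 6 (w(d) = 5 + 1 = 6)
H(q, b) = -2 + 16*q⁴ (H(q, b) = -2 + (2*q)⁴ = -2 + 16*q⁴)
(-60*81)*H(-9, w(Q(2, 6))) = (-60*81)*(-2 + 16*(-9)⁴) = -4860*(-2 + 16*6561) = -4860*(-2 + 104976) = -4860*104974 = -510173640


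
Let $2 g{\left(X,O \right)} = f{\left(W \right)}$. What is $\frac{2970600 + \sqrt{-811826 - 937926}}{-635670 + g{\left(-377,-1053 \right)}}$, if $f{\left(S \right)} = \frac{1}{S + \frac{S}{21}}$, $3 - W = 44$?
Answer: $- \frac{1786320800}{382249567} - \frac{3608 i \sqrt{437438}}{1146748701} \approx -4.6732 - 0.0020809 i$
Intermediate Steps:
$W = -41$ ($W = 3 - 44 = -41$)
$f{\left(S \right)} = \frac{21}{22 S}$ ($f{\left(S \right)} = \frac{1}{S + S \frac{1}{21}} = \frac{1}{S + \frac{S}{21}} = \frac{1}{\frac{22}{21} S} = \frac{21}{22 S}$)
$g{\left(X,O \right)} = - \frac{21}{1804}$ ($g{\left(X,O \right)} = \frac{\frac{21}{22} \frac{1}{-41}}{2} = \frac{\frac{21}{22} \left(- \frac{1}{41}\right)}{2} = \frac{1}{2} \left(- \frac{21}{902}\right) = - \frac{21}{1804}$)
$\frac{2970600 + \sqrt{-811826 - 937926}}{-635670 + g{\left(-377,-1053 \right)}} = \frac{2970600 + \sqrt{-811826 - 937926}}{-635670 - \frac{21}{1804}} = \frac{2970600 + \sqrt{-1749752}}{- \frac{1146748701}{1804}} = \left(2970600 + 2 i \sqrt{437438}\right) \left(- \frac{1804}{1146748701}\right) = - \frac{1786320800}{382249567} - \frac{3608 i \sqrt{437438}}{1146748701}$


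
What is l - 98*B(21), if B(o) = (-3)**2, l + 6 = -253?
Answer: -1141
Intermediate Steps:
l = -259 (l = -6 - 253 = -259)
B(o) = 9
l - 98*B(21) = -259 - 98*9 = -259 - 882 = -1141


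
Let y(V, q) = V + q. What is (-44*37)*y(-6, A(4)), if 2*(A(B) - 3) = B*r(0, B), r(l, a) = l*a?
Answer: 4884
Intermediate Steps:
r(l, a) = a*l
A(B) = 3 (A(B) = 3 + (B*(B*0))/2 = 3 + (B*0)/2 = 3 + (1/2)*0 = 3 + 0 = 3)
(-44*37)*y(-6, A(4)) = (-44*37)*(-6 + 3) = -1628*(-3) = 4884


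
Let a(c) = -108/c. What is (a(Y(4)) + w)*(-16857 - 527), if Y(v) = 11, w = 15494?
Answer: -2960947184/11 ≈ -2.6918e+8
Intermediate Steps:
(a(Y(4)) + w)*(-16857 - 527) = (-108/11 + 15494)*(-16857 - 527) = (-108*1/11 + 15494)*(-17384) = (-108/11 + 15494)*(-17384) = (170326/11)*(-17384) = -2960947184/11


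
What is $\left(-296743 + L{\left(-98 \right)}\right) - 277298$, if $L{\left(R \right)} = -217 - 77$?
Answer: $-574335$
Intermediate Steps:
$L{\left(R \right)} = -294$ ($L{\left(R \right)} = -217 - 77 = -294$)
$\left(-296743 + L{\left(-98 \right)}\right) - 277298 = \left(-296743 - 294\right) - 277298 = -297037 - 277298 = -574335$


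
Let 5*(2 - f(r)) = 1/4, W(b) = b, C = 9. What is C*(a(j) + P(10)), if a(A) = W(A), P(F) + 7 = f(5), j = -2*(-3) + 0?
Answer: 171/20 ≈ 8.5500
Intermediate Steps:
j = 6 (j = 6 + 0 = 6)
f(r) = 39/20 (f(r) = 2 - ⅕/4 = 2 - ⅕*¼ = 2 - 1/20 = 39/20)
P(F) = -101/20 (P(F) = -7 + 39/20 = -101/20)
a(A) = A
C*(a(j) + P(10)) = 9*(6 - 101/20) = 9*(19/20) = 171/20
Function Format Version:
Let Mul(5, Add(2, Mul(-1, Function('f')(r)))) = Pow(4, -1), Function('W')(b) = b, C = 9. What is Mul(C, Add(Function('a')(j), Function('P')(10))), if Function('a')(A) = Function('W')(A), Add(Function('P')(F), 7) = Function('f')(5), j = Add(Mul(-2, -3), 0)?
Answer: Rational(171, 20) ≈ 8.5500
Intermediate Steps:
j = 6 (j = Add(6, 0) = 6)
Function('f')(r) = Rational(39, 20) (Function('f')(r) = Add(2, Mul(Rational(-1, 5), Pow(4, -1))) = Add(2, Mul(Rational(-1, 5), Rational(1, 4))) = Add(2, Rational(-1, 20)) = Rational(39, 20))
Function('P')(F) = Rational(-101, 20) (Function('P')(F) = Add(-7, Rational(39, 20)) = Rational(-101, 20))
Function('a')(A) = A
Mul(C, Add(Function('a')(j), Function('P')(10))) = Mul(9, Add(6, Rational(-101, 20))) = Mul(9, Rational(19, 20)) = Rational(171, 20)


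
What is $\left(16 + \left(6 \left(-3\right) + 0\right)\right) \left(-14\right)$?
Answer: $28$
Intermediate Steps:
$\left(16 + \left(6 \left(-3\right) + 0\right)\right) \left(-14\right) = \left(16 + \left(-18 + 0\right)\right) \left(-14\right) = \left(16 - 18\right) \left(-14\right) = \left(-2\right) \left(-14\right) = 28$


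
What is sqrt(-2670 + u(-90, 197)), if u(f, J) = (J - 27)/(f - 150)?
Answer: I*sqrt(384582)/12 ≈ 51.679*I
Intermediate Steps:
u(f, J) = (-27 + J)/(-150 + f)
sqrt(-2670 + u(-90, 197)) = sqrt(-2670 + (-27 + 197)/(-150 - 90)) = sqrt(-2670 + 170/(-240)) = sqrt(-2670 - 1/240*170) = sqrt(-2670 - 17/24) = sqrt(-64097/24) = I*sqrt(384582)/12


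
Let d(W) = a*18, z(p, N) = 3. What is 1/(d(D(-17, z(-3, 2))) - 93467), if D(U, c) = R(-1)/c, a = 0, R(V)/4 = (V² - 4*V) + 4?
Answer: -1/93467 ≈ -1.0699e-5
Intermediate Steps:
R(V) = 16 - 16*V + 4*V² (R(V) = 4*((V² - 4*V) + 4) = 4*(4 + V² - 4*V) = 16 - 16*V + 4*V²)
D(U, c) = 36/c (D(U, c) = (16 - 16*(-1) + 4*(-1)²)/c = (16 + 16 + 4*1)/c = (16 + 16 + 4)/c = 36/c)
d(W) = 0 (d(W) = 0*18 = 0)
1/(d(D(-17, z(-3, 2))) - 93467) = 1/(0 - 93467) = 1/(-93467) = -1/93467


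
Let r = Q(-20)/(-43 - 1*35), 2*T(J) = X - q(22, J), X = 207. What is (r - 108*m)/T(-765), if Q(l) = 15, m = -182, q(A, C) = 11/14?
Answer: 7154714/37531 ≈ 190.63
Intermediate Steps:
q(A, C) = 11/14 (q(A, C) = 11*(1/14) = 11/14)
T(J) = 2887/28 (T(J) = (207 - 1*11/14)/2 = (207 - 11/14)/2 = (1/2)*(2887/14) = 2887/28)
r = -5/26 (r = 15/(-43 - 1*35) = 15/(-43 - 35) = 15/(-78) = 15*(-1/78) = -5/26 ≈ -0.19231)
(r - 108*m)/T(-765) = (-5/26 - 108*(-182))/(2887/28) = (-5/26 + 19656)*(28/2887) = (511051/26)*(28/2887) = 7154714/37531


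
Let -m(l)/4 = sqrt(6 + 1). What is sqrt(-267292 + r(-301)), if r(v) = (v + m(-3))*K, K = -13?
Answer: sqrt(-263379 + 52*sqrt(7)) ≈ 513.07*I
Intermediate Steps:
m(l) = -4*sqrt(7) (m(l) = -4*sqrt(6 + 1) = -4*sqrt(7))
r(v) = -13*v + 52*sqrt(7) (r(v) = (v - 4*sqrt(7))*(-13) = -13*v + 52*sqrt(7))
sqrt(-267292 + r(-301)) = sqrt(-267292 + (-13*(-301) + 52*sqrt(7))) = sqrt(-267292 + (3913 + 52*sqrt(7))) = sqrt(-263379 + 52*sqrt(7))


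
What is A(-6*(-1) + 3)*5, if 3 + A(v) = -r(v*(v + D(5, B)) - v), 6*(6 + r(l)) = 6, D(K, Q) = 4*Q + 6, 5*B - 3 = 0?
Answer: 10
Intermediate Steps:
B = ⅗ (B = ⅗ + (⅕)*0 = ⅗ + 0 = ⅗ ≈ 0.60000)
D(K, Q) = 6 + 4*Q
r(l) = -5 (r(l) = -6 + (⅙)*6 = -6 + 1 = -5)
A(v) = 2 (A(v) = -3 - 1*(-5) = -3 + 5 = 2)
A(-6*(-1) + 3)*5 = 2*5 = 10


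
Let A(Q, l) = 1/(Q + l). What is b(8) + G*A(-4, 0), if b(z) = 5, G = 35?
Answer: -15/4 ≈ -3.7500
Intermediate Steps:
b(8) + G*A(-4, 0) = 5 + 35/(-4 + 0) = 5 + 35/(-4) = 5 + 35*(-¼) = 5 - 35/4 = -15/4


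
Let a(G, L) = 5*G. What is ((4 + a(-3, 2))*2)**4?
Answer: 234256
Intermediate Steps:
((4 + a(-3, 2))*2)**4 = ((4 + 5*(-3))*2)**4 = ((4 - 15)*2)**4 = (-11*2)**4 = (-22)**4 = 234256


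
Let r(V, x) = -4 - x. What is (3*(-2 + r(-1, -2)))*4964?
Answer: -59568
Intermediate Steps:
(3*(-2 + r(-1, -2)))*4964 = (3*(-2 + (-4 - 1*(-2))))*4964 = (3*(-2 + (-4 + 2)))*4964 = (3*(-2 - 2))*4964 = (3*(-4))*4964 = -12*4964 = -59568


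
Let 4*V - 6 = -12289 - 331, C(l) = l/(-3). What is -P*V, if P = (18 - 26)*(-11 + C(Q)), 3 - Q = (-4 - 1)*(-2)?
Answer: 655928/3 ≈ 2.1864e+5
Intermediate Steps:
Q = -7 (Q = 3 - (-4 - 1)*(-2) = 3 - (-5)*(-2) = 3 - 1*10 = 3 - 10 = -7)
C(l) = -l/3 (C(l) = l*(-1/3) = -l/3)
P = 208/3 (P = (18 - 26)*(-11 - 1/3*(-7)) = -8*(-11 + 7/3) = -8*(-26/3) = 208/3 ≈ 69.333)
V = -6307/2 (V = 3/2 + (-12289 - 331)/4 = 3/2 + (1/4)*(-12620) = 3/2 - 3155 = -6307/2 ≈ -3153.5)
-P*V = -208*(-6307)/(3*2) = -1*(-655928/3) = 655928/3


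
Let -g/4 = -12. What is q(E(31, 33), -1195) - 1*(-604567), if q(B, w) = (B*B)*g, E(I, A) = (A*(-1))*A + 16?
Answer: 55868359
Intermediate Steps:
g = 48 (g = -4*(-12) = 48)
E(I, A) = 16 - A**2 (E(I, A) = (-A)*A + 16 = -A**2 + 16 = 16 - A**2)
q(B, w) = 48*B**2 (q(B, w) = (B*B)*48 = B**2*48 = 48*B**2)
q(E(31, 33), -1195) - 1*(-604567) = 48*(16 - 1*33**2)**2 - 1*(-604567) = 48*(16 - 1*1089)**2 + 604567 = 48*(16 - 1089)**2 + 604567 = 48*(-1073)**2 + 604567 = 48*1151329 + 604567 = 55263792 + 604567 = 55868359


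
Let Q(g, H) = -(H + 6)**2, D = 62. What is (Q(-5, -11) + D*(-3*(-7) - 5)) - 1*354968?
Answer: -354001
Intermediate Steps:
Q(g, H) = -(6 + H)**2
(Q(-5, -11) + D*(-3*(-7) - 5)) - 1*354968 = (-(6 - 11)**2 + 62*(-3*(-7) - 5)) - 1*354968 = (-1*(-5)**2 + 62*(21 - 5)) - 354968 = (-1*25 + 62*16) - 354968 = (-25 + 992) - 354968 = 967 - 354968 = -354001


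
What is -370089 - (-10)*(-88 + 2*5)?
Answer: -370869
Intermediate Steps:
-370089 - (-10)*(-88 + 2*5) = -370089 - (-10)*(-88 + 10) = -370089 - (-10)*(-78) = -370089 - 1*780 = -370089 - 780 = -370869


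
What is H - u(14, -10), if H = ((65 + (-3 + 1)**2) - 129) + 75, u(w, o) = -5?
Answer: 20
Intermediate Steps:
H = 15 (H = ((65 + (-2)**2) - 129) + 75 = ((65 + 4) - 129) + 75 = (69 - 129) + 75 = -60 + 75 = 15)
H - u(14, -10) = 15 - 1*(-5) = 15 + 5 = 20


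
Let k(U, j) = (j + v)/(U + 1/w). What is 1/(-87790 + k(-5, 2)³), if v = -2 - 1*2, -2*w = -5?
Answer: -12167/1068139930 ≈ -1.1391e-5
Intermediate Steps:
w = 5/2 (w = -½*(-5) = 5/2 ≈ 2.5000)
v = -4 (v = -2 - 2 = -4)
k(U, j) = (-4 + j)/(⅖ + U) (k(U, j) = (j - 4)/(U + 1/(5/2)) = (-4 + j)/(U + ⅖) = (-4 + j)/(⅖ + U))
1/(-87790 + k(-5, 2)³) = 1/(-87790 + (5*(-4 + 2)/(2 + 5*(-5)))³) = 1/(-87790 + (5*(-2)/(2 - 25))³) = 1/(-87790 + (5*(-2)/(-23))³) = 1/(-87790 + (5*(-1/23)*(-2))³) = 1/(-87790 + (10/23)³) = 1/(-87790 + 1000/12167) = 1/(-1068139930/12167) = -12167/1068139930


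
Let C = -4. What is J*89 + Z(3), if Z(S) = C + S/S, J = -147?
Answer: -13086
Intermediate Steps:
Z(S) = -3 (Z(S) = -4 + S/S = -4 + 1 = -3)
J*89 + Z(3) = -147*89 - 3 = -13083 - 3 = -13086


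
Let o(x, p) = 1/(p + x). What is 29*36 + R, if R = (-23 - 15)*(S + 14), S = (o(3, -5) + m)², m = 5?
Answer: -515/2 ≈ -257.50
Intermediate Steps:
S = 81/4 (S = (1/(-5 + 3) + 5)² = (1/(-2) + 5)² = (-½ + 5)² = (9/2)² = 81/4 ≈ 20.250)
R = -2603/2 (R = (-23 - 15)*(81/4 + 14) = -38*137/4 = -2603/2 ≈ -1301.5)
29*36 + R = 29*36 - 2603/2 = 1044 - 2603/2 = -515/2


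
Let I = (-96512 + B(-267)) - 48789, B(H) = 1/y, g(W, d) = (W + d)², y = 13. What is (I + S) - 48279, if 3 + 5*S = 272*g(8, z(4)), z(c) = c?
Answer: -2414710/13 ≈ -1.8575e+5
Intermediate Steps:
B(H) = 1/13
S = 7833 (S = -⅗ + (272*(8 + 4)²)/5 = -⅗ + (272*12²)/5 = -⅗ + (272*144)/5 = -⅗ + (⅕)*39168 = -⅗ + 39168/5 = 7833)
I = -1888912/13 (I = (-96512 + 1/13) - 48789 = -1254655/13 - 48789 = -1888912/13 ≈ -1.4530e+5)
(I + S) - 48279 = (-1888912/13 + 7833) - 48279 = -1787083/13 - 48279 = -2414710/13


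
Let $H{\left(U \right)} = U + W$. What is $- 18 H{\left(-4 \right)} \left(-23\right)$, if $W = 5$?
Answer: $414$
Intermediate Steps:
$H{\left(U \right)} = 5 + U$ ($H{\left(U \right)} = U + 5 = 5 + U$)
$- 18 H{\left(-4 \right)} \left(-23\right) = - 18 \left(5 - 4\right) \left(-23\right) = \left(-18\right) 1 \left(-23\right) = \left(-18\right) \left(-23\right) = 414$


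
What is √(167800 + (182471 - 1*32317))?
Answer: √317954 ≈ 563.87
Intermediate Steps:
√(167800 + (182471 - 1*32317)) = √(167800 + (182471 - 32317)) = √(167800 + 150154) = √317954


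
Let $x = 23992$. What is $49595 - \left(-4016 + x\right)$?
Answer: $29619$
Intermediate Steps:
$49595 - \left(-4016 + x\right) = 49595 - \left(-4016 + 23992\right) = 49595 - 19976 = 29619$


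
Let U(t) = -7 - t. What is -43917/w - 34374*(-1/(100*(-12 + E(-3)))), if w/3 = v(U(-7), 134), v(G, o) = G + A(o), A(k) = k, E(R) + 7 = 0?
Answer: -4052527/31825 ≈ -127.34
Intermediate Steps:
E(R) = -7 (E(R) = -7 + 0 = -7)
v(G, o) = G + o
w = 402 (w = 3*((-7 - 1*(-7)) + 134) = 3*((-7 + 7) + 134) = 3*(0 + 134) = 3*134 = 402)
-43917/w - 34374*(-1/(100*(-12 + E(-3)))) = -43917/402 - 34374*(-1/(100*(-12 - 7))) = -43917*1/402 - 34374/((-19*(-100))) = -14639/134 - 34374/1900 = -14639/134 - 34374*1/1900 = -14639/134 - 17187/950 = -4052527/31825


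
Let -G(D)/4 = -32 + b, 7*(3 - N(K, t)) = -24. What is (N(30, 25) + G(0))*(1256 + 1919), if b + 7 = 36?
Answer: 409575/7 ≈ 58511.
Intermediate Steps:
b = 29 (b = -7 + 36 = 29)
N(K, t) = 45/7 (N(K, t) = 3 - ⅐*(-24) = 3 + 24/7 = 45/7)
G(D) = 12 (G(D) = -4*(-32 + 29) = -4*(-3) = 12)
(N(30, 25) + G(0))*(1256 + 1919) = (45/7 + 12)*(1256 + 1919) = (129/7)*3175 = 409575/7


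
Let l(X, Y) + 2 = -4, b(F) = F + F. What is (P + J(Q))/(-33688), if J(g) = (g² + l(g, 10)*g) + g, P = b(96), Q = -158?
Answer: -12973/16844 ≈ -0.77019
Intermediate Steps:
b(F) = 2*F
P = 192 (P = 2*96 = 192)
l(X, Y) = -6 (l(X, Y) = -2 - 4 = -6)
J(g) = g² - 5*g (J(g) = (g² - 6*g) + g = g² - 5*g)
(P + J(Q))/(-33688) = (192 - 158*(-5 - 158))/(-33688) = (192 - 158*(-163))*(-1/33688) = (192 + 25754)*(-1/33688) = 25946*(-1/33688) = -12973/16844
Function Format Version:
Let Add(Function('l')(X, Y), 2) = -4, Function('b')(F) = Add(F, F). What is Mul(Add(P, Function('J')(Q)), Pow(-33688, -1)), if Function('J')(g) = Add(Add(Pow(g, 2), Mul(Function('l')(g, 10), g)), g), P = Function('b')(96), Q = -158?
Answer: Rational(-12973, 16844) ≈ -0.77019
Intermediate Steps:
Function('b')(F) = Mul(2, F)
P = 192 (P = Mul(2, 96) = 192)
Function('l')(X, Y) = -6 (Function('l')(X, Y) = Add(-2, -4) = -6)
Function('J')(g) = Add(Pow(g, 2), Mul(-5, g)) (Function('J')(g) = Add(Add(Pow(g, 2), Mul(-6, g)), g) = Add(Pow(g, 2), Mul(-5, g)))
Mul(Add(P, Function('J')(Q)), Pow(-33688, -1)) = Mul(Add(192, Mul(-158, Add(-5, -158))), Pow(-33688, -1)) = Mul(Add(192, Mul(-158, -163)), Rational(-1, 33688)) = Mul(Add(192, 25754), Rational(-1, 33688)) = Mul(25946, Rational(-1, 33688)) = Rational(-12973, 16844)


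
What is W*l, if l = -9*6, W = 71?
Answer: -3834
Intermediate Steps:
l = -54
W*l = 71*(-54) = -3834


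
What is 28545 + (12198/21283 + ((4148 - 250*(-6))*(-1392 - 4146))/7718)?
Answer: 2011627758651/82131097 ≈ 24493.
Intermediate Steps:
28545 + (12198/21283 + ((4148 - 250*(-6))*(-1392 - 4146))/7718) = 28545 + (12198*(1/21283) + ((4148 + 1500)*(-5538))*(1/7718)) = 28545 + (12198/21283 + (5648*(-5538))*(1/7718)) = 28545 + (12198/21283 - 31278624*1/7718) = 28545 + (12198/21283 - 15639312/3859) = 28545 - 332804405214/82131097 = 2011627758651/82131097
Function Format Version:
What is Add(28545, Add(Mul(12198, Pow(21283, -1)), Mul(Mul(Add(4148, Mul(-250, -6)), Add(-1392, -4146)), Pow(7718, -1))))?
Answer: Rational(2011627758651, 82131097) ≈ 24493.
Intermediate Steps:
Add(28545, Add(Mul(12198, Pow(21283, -1)), Mul(Mul(Add(4148, Mul(-250, -6)), Add(-1392, -4146)), Pow(7718, -1)))) = Add(28545, Add(Mul(12198, Rational(1, 21283)), Mul(Mul(Add(4148, 1500), -5538), Rational(1, 7718)))) = Add(28545, Add(Rational(12198, 21283), Mul(Mul(5648, -5538), Rational(1, 7718)))) = Add(28545, Add(Rational(12198, 21283), Mul(-31278624, Rational(1, 7718)))) = Add(28545, Add(Rational(12198, 21283), Rational(-15639312, 3859))) = Add(28545, Rational(-332804405214, 82131097)) = Rational(2011627758651, 82131097)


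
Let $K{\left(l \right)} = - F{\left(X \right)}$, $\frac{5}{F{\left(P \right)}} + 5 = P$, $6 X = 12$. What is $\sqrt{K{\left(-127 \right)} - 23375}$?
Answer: $\frac{2 i \sqrt{52590}}{3} \approx 152.88 i$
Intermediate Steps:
$X = 2$ ($X = \frac{1}{6} \cdot 12 = 2$)
$F{\left(P \right)} = \frac{5}{-5 + P}$
$K{\left(l \right)} = \frac{5}{3}$ ($K{\left(l \right)} = - \frac{5}{-5 + 2} = - \frac{5}{-3} = - \frac{5 \left(-1\right)}{3} = \left(-1\right) \left(- \frac{5}{3}\right) = \frac{5}{3}$)
$\sqrt{K{\left(-127 \right)} - 23375} = \sqrt{\frac{5}{3} - 23375} = \sqrt{- \frac{70120}{3}} = \frac{2 i \sqrt{52590}}{3}$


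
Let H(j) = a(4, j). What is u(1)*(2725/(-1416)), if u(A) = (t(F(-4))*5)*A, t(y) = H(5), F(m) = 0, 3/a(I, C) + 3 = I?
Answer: -13625/472 ≈ -28.867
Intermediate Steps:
a(I, C) = 3/(-3 + I)
H(j) = 3 (H(j) = 3/(-3 + 4) = 3/1 = 3*1 = 3)
t(y) = 3
u(A) = 15*A (u(A) = (3*5)*A = 15*A)
u(1)*(2725/(-1416)) = (15*1)*(2725/(-1416)) = 15*(2725*(-1/1416)) = 15*(-2725/1416) = -13625/472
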